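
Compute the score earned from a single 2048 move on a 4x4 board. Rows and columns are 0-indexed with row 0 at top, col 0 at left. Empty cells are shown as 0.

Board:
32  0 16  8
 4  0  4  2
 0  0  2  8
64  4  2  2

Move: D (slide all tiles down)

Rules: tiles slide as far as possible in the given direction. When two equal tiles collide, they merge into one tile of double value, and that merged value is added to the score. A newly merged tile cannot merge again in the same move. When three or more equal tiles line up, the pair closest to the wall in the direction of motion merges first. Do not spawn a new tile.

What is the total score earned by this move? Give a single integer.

Slide down:
col 0: [32, 4, 0, 64] -> [0, 32, 4, 64]  score +0 (running 0)
col 1: [0, 0, 0, 4] -> [0, 0, 0, 4]  score +0 (running 0)
col 2: [16, 4, 2, 2] -> [0, 16, 4, 4]  score +4 (running 4)
col 3: [8, 2, 8, 2] -> [8, 2, 8, 2]  score +0 (running 4)
Board after move:
 0  0  0  8
32  0 16  2
 4  0  4  8
64  4  4  2

Answer: 4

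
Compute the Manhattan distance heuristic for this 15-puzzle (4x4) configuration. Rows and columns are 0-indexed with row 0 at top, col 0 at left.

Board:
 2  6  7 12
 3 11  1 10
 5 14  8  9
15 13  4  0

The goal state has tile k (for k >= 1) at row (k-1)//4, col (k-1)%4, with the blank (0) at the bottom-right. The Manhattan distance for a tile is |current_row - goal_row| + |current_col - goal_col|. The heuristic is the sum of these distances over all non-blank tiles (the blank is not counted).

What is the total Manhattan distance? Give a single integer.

Answer: 30

Derivation:
Tile 2: at (0,0), goal (0,1), distance |0-0|+|0-1| = 1
Tile 6: at (0,1), goal (1,1), distance |0-1|+|1-1| = 1
Tile 7: at (0,2), goal (1,2), distance |0-1|+|2-2| = 1
Tile 12: at (0,3), goal (2,3), distance |0-2|+|3-3| = 2
Tile 3: at (1,0), goal (0,2), distance |1-0|+|0-2| = 3
Tile 11: at (1,1), goal (2,2), distance |1-2|+|1-2| = 2
Tile 1: at (1,2), goal (0,0), distance |1-0|+|2-0| = 3
Tile 10: at (1,3), goal (2,1), distance |1-2|+|3-1| = 3
Tile 5: at (2,0), goal (1,0), distance |2-1|+|0-0| = 1
Tile 14: at (2,1), goal (3,1), distance |2-3|+|1-1| = 1
Tile 8: at (2,2), goal (1,3), distance |2-1|+|2-3| = 2
Tile 9: at (2,3), goal (2,0), distance |2-2|+|3-0| = 3
Tile 15: at (3,0), goal (3,2), distance |3-3|+|0-2| = 2
Tile 13: at (3,1), goal (3,0), distance |3-3|+|1-0| = 1
Tile 4: at (3,2), goal (0,3), distance |3-0|+|2-3| = 4
Sum: 1 + 1 + 1 + 2 + 3 + 2 + 3 + 3 + 1 + 1 + 2 + 3 + 2 + 1 + 4 = 30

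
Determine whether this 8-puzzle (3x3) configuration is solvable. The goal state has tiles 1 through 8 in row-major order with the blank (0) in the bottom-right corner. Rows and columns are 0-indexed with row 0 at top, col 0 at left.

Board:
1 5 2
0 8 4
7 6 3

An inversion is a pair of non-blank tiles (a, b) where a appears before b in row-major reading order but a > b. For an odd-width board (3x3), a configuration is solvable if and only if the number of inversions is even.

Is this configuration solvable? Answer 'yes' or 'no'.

Inversions (pairs i<j in row-major order where tile[i] > tile[j] > 0): 11
11 is odd, so the puzzle is not solvable.

Answer: no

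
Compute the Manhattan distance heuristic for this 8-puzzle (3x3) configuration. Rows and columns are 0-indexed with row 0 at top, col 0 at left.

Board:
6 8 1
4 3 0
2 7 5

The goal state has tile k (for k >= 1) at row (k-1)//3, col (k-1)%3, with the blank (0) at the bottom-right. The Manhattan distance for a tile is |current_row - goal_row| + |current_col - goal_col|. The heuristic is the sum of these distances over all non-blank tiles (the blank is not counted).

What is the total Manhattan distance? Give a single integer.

Answer: 15

Derivation:
Tile 6: (0,0)->(1,2) = 3
Tile 8: (0,1)->(2,1) = 2
Tile 1: (0,2)->(0,0) = 2
Tile 4: (1,0)->(1,0) = 0
Tile 3: (1,1)->(0,2) = 2
Tile 2: (2,0)->(0,1) = 3
Tile 7: (2,1)->(2,0) = 1
Tile 5: (2,2)->(1,1) = 2
Sum: 3 + 2 + 2 + 0 + 2 + 3 + 1 + 2 = 15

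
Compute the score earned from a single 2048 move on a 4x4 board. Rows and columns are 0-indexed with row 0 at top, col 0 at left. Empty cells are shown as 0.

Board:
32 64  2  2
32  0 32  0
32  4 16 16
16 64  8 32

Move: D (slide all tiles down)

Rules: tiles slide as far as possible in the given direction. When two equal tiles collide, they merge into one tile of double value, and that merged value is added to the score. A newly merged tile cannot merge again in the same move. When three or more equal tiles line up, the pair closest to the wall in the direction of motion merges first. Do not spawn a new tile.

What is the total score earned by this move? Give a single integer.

Slide down:
col 0: [32, 32, 32, 16] -> [0, 32, 64, 16]  score +64 (running 64)
col 1: [64, 0, 4, 64] -> [0, 64, 4, 64]  score +0 (running 64)
col 2: [2, 32, 16, 8] -> [2, 32, 16, 8]  score +0 (running 64)
col 3: [2, 0, 16, 32] -> [0, 2, 16, 32]  score +0 (running 64)
Board after move:
 0  0  2  0
32 64 32  2
64  4 16 16
16 64  8 32

Answer: 64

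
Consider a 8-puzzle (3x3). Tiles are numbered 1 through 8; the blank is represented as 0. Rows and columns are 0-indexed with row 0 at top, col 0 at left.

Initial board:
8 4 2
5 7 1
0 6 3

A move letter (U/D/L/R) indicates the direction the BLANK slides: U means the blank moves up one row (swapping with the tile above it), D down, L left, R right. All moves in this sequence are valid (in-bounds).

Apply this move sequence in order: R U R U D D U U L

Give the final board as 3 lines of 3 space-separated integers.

After move 1 (R):
8 4 2
5 7 1
6 0 3

After move 2 (U):
8 4 2
5 0 1
6 7 3

After move 3 (R):
8 4 2
5 1 0
6 7 3

After move 4 (U):
8 4 0
5 1 2
6 7 3

After move 5 (D):
8 4 2
5 1 0
6 7 3

After move 6 (D):
8 4 2
5 1 3
6 7 0

After move 7 (U):
8 4 2
5 1 0
6 7 3

After move 8 (U):
8 4 0
5 1 2
6 7 3

After move 9 (L):
8 0 4
5 1 2
6 7 3

Answer: 8 0 4
5 1 2
6 7 3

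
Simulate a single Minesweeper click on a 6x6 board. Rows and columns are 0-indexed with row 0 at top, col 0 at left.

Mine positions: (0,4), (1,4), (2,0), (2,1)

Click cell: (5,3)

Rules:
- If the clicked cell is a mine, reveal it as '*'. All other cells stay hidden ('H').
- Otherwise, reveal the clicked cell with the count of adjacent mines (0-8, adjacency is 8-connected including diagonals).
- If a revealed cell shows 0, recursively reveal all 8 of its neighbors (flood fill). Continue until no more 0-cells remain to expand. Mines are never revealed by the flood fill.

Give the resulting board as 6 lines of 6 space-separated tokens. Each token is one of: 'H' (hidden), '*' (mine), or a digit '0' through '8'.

H H H H H H
H H H H H H
H H 1 1 1 1
2 2 1 0 0 0
0 0 0 0 0 0
0 0 0 0 0 0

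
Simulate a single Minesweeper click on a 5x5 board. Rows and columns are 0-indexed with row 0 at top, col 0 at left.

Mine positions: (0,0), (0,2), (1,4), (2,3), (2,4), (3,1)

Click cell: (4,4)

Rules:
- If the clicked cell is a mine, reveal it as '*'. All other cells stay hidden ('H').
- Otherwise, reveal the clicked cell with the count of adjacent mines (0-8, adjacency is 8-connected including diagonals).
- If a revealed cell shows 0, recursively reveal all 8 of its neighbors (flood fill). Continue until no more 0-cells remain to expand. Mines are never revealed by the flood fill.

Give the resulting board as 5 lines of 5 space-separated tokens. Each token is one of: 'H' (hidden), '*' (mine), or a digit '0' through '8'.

H H H H H
H H H H H
H H H H H
H H 2 2 2
H H 1 0 0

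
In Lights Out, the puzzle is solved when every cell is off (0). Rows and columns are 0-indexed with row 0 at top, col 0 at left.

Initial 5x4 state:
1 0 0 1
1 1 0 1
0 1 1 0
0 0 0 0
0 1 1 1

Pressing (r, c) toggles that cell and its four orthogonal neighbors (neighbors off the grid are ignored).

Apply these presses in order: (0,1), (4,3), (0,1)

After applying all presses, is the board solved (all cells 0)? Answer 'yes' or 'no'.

Answer: no

Derivation:
After press 1 at (0,1):
0 1 1 1
1 0 0 1
0 1 1 0
0 0 0 0
0 1 1 1

After press 2 at (4,3):
0 1 1 1
1 0 0 1
0 1 1 0
0 0 0 1
0 1 0 0

After press 3 at (0,1):
1 0 0 1
1 1 0 1
0 1 1 0
0 0 0 1
0 1 0 0

Lights still on: 9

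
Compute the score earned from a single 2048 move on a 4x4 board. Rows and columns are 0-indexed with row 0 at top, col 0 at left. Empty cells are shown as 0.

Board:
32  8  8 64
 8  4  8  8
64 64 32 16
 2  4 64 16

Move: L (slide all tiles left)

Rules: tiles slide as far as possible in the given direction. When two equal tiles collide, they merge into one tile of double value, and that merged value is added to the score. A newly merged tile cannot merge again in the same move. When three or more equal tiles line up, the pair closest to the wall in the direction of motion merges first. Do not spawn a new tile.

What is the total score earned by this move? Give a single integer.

Slide left:
row 0: [32, 8, 8, 64] -> [32, 16, 64, 0]  score +16 (running 16)
row 1: [8, 4, 8, 8] -> [8, 4, 16, 0]  score +16 (running 32)
row 2: [64, 64, 32, 16] -> [128, 32, 16, 0]  score +128 (running 160)
row 3: [2, 4, 64, 16] -> [2, 4, 64, 16]  score +0 (running 160)
Board after move:
 32  16  64   0
  8   4  16   0
128  32  16   0
  2   4  64  16

Answer: 160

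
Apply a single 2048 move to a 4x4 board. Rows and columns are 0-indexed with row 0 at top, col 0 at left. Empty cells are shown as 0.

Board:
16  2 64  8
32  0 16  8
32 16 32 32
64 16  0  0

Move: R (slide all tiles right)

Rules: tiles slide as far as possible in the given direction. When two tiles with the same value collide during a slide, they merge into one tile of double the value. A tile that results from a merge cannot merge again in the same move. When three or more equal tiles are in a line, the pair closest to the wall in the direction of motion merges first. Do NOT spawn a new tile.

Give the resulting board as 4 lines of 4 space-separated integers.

Answer: 16  2 64  8
 0 32 16  8
 0 32 16 64
 0  0 64 16

Derivation:
Slide right:
row 0: [16, 2, 64, 8] -> [16, 2, 64, 8]
row 1: [32, 0, 16, 8] -> [0, 32, 16, 8]
row 2: [32, 16, 32, 32] -> [0, 32, 16, 64]
row 3: [64, 16, 0, 0] -> [0, 0, 64, 16]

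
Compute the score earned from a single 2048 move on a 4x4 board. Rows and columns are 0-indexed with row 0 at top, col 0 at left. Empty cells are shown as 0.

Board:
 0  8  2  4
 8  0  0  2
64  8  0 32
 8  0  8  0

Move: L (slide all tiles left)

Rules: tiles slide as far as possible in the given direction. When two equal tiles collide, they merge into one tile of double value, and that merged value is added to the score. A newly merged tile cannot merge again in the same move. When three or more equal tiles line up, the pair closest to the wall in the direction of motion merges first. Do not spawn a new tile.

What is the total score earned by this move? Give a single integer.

Slide left:
row 0: [0, 8, 2, 4] -> [8, 2, 4, 0]  score +0 (running 0)
row 1: [8, 0, 0, 2] -> [8, 2, 0, 0]  score +0 (running 0)
row 2: [64, 8, 0, 32] -> [64, 8, 32, 0]  score +0 (running 0)
row 3: [8, 0, 8, 0] -> [16, 0, 0, 0]  score +16 (running 16)
Board after move:
 8  2  4  0
 8  2  0  0
64  8 32  0
16  0  0  0

Answer: 16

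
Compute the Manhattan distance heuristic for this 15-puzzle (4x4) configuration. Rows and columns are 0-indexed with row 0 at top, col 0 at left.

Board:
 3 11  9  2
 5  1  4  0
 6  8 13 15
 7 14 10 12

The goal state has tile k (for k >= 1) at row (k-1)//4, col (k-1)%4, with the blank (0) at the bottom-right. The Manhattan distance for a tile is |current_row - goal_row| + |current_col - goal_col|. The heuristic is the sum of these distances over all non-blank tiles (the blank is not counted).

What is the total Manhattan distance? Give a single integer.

Tile 3: (0,0)->(0,2) = 2
Tile 11: (0,1)->(2,2) = 3
Tile 9: (0,2)->(2,0) = 4
Tile 2: (0,3)->(0,1) = 2
Tile 5: (1,0)->(1,0) = 0
Tile 1: (1,1)->(0,0) = 2
Tile 4: (1,2)->(0,3) = 2
Tile 6: (2,0)->(1,1) = 2
Tile 8: (2,1)->(1,3) = 3
Tile 13: (2,2)->(3,0) = 3
Tile 15: (2,3)->(3,2) = 2
Tile 7: (3,0)->(1,2) = 4
Tile 14: (3,1)->(3,1) = 0
Tile 10: (3,2)->(2,1) = 2
Tile 12: (3,3)->(2,3) = 1
Sum: 2 + 3 + 4 + 2 + 0 + 2 + 2 + 2 + 3 + 3 + 2 + 4 + 0 + 2 + 1 = 32

Answer: 32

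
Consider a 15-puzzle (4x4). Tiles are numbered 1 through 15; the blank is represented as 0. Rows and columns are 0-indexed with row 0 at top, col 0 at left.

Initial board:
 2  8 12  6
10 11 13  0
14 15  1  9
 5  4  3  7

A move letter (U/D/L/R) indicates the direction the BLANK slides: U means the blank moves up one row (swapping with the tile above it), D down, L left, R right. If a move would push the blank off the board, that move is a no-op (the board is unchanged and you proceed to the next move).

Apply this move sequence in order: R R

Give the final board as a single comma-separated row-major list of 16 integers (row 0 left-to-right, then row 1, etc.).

After move 1 (R):
 2  8 12  6
10 11 13  0
14 15  1  9
 5  4  3  7

After move 2 (R):
 2  8 12  6
10 11 13  0
14 15  1  9
 5  4  3  7

Answer: 2, 8, 12, 6, 10, 11, 13, 0, 14, 15, 1, 9, 5, 4, 3, 7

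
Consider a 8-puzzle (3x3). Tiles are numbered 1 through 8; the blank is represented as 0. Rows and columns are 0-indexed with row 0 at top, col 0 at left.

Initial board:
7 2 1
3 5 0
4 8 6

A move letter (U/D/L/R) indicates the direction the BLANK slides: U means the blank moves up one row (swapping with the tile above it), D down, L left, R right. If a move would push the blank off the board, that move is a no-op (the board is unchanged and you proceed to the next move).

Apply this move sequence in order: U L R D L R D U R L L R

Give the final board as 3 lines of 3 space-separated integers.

After move 1 (U):
7 2 0
3 5 1
4 8 6

After move 2 (L):
7 0 2
3 5 1
4 8 6

After move 3 (R):
7 2 0
3 5 1
4 8 6

After move 4 (D):
7 2 1
3 5 0
4 8 6

After move 5 (L):
7 2 1
3 0 5
4 8 6

After move 6 (R):
7 2 1
3 5 0
4 8 6

After move 7 (D):
7 2 1
3 5 6
4 8 0

After move 8 (U):
7 2 1
3 5 0
4 8 6

After move 9 (R):
7 2 1
3 5 0
4 8 6

After move 10 (L):
7 2 1
3 0 5
4 8 6

After move 11 (L):
7 2 1
0 3 5
4 8 6

After move 12 (R):
7 2 1
3 0 5
4 8 6

Answer: 7 2 1
3 0 5
4 8 6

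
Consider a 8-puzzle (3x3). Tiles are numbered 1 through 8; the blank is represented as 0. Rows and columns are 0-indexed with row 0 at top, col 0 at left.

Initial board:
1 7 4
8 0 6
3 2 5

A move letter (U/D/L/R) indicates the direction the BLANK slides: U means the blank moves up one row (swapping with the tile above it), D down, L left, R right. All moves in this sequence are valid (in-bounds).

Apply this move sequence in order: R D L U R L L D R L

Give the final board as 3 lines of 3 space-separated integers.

After move 1 (R):
1 7 4
8 6 0
3 2 5

After move 2 (D):
1 7 4
8 6 5
3 2 0

After move 3 (L):
1 7 4
8 6 5
3 0 2

After move 4 (U):
1 7 4
8 0 5
3 6 2

After move 5 (R):
1 7 4
8 5 0
3 6 2

After move 6 (L):
1 7 4
8 0 5
3 6 2

After move 7 (L):
1 7 4
0 8 5
3 6 2

After move 8 (D):
1 7 4
3 8 5
0 6 2

After move 9 (R):
1 7 4
3 8 5
6 0 2

After move 10 (L):
1 7 4
3 8 5
0 6 2

Answer: 1 7 4
3 8 5
0 6 2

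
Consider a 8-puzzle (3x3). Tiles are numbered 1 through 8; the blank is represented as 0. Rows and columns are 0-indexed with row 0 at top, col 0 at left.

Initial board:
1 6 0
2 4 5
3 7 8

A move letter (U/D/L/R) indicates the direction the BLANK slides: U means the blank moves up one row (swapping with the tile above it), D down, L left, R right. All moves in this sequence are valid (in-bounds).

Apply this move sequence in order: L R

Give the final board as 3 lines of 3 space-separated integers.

After move 1 (L):
1 0 6
2 4 5
3 7 8

After move 2 (R):
1 6 0
2 4 5
3 7 8

Answer: 1 6 0
2 4 5
3 7 8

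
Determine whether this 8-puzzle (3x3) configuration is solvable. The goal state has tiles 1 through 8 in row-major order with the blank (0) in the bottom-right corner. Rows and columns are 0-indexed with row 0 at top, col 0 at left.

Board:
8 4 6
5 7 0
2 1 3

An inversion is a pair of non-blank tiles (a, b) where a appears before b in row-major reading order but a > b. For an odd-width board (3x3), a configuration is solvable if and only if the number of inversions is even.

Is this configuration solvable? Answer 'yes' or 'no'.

Answer: no

Derivation:
Inversions (pairs i<j in row-major order where tile[i] > tile[j] > 0): 21
21 is odd, so the puzzle is not solvable.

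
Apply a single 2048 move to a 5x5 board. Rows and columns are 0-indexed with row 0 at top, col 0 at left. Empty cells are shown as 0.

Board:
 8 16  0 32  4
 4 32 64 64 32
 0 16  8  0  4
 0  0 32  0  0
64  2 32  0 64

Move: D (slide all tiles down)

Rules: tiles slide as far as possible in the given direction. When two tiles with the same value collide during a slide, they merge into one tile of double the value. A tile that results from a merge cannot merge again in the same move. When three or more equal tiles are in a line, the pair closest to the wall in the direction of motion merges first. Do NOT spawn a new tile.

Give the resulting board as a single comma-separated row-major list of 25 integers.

Slide down:
col 0: [8, 4, 0, 0, 64] -> [0, 0, 8, 4, 64]
col 1: [16, 32, 16, 0, 2] -> [0, 16, 32, 16, 2]
col 2: [0, 64, 8, 32, 32] -> [0, 0, 64, 8, 64]
col 3: [32, 64, 0, 0, 0] -> [0, 0, 0, 32, 64]
col 4: [4, 32, 4, 0, 64] -> [0, 4, 32, 4, 64]

Answer: 0, 0, 0, 0, 0, 0, 16, 0, 0, 4, 8, 32, 64, 0, 32, 4, 16, 8, 32, 4, 64, 2, 64, 64, 64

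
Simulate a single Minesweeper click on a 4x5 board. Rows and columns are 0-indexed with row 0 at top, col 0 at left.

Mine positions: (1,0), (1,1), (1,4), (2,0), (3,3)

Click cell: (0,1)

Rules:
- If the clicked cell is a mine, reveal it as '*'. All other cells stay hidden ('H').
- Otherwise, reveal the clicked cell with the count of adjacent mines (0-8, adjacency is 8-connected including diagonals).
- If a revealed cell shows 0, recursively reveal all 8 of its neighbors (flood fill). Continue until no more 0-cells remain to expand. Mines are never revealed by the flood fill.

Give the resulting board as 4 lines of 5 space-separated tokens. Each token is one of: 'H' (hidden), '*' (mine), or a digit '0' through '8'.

H 2 H H H
H H H H H
H H H H H
H H H H H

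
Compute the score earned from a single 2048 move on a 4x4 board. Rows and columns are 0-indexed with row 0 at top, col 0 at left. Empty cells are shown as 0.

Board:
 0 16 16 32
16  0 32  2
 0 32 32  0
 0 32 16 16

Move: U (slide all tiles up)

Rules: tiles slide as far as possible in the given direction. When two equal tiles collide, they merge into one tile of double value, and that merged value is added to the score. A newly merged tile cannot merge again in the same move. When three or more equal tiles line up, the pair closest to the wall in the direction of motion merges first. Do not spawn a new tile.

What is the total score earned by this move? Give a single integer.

Slide up:
col 0: [0, 16, 0, 0] -> [16, 0, 0, 0]  score +0 (running 0)
col 1: [16, 0, 32, 32] -> [16, 64, 0, 0]  score +64 (running 64)
col 2: [16, 32, 32, 16] -> [16, 64, 16, 0]  score +64 (running 128)
col 3: [32, 2, 0, 16] -> [32, 2, 16, 0]  score +0 (running 128)
Board after move:
16 16 16 32
 0 64 64  2
 0  0 16 16
 0  0  0  0

Answer: 128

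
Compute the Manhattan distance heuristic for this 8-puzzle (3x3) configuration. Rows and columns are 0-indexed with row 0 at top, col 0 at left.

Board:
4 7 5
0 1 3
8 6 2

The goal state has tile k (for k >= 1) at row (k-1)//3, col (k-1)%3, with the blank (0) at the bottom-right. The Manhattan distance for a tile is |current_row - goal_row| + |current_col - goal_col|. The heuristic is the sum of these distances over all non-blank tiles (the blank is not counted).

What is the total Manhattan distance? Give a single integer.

Answer: 15

Derivation:
Tile 4: at (0,0), goal (1,0), distance |0-1|+|0-0| = 1
Tile 7: at (0,1), goal (2,0), distance |0-2|+|1-0| = 3
Tile 5: at (0,2), goal (1,1), distance |0-1|+|2-1| = 2
Tile 1: at (1,1), goal (0,0), distance |1-0|+|1-0| = 2
Tile 3: at (1,2), goal (0,2), distance |1-0|+|2-2| = 1
Tile 8: at (2,0), goal (2,1), distance |2-2|+|0-1| = 1
Tile 6: at (2,1), goal (1,2), distance |2-1|+|1-2| = 2
Tile 2: at (2,2), goal (0,1), distance |2-0|+|2-1| = 3
Sum: 1 + 3 + 2 + 2 + 1 + 1 + 2 + 3 = 15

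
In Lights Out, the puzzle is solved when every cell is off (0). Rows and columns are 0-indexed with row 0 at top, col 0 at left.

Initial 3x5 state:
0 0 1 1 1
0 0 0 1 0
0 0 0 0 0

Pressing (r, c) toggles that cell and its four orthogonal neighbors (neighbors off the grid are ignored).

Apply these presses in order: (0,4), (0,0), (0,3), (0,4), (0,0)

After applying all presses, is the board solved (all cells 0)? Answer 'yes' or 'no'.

Answer: yes

Derivation:
After press 1 at (0,4):
0 0 1 0 0
0 0 0 1 1
0 0 0 0 0

After press 2 at (0,0):
1 1 1 0 0
1 0 0 1 1
0 0 0 0 0

After press 3 at (0,3):
1 1 0 1 1
1 0 0 0 1
0 0 0 0 0

After press 4 at (0,4):
1 1 0 0 0
1 0 0 0 0
0 0 0 0 0

After press 5 at (0,0):
0 0 0 0 0
0 0 0 0 0
0 0 0 0 0

Lights still on: 0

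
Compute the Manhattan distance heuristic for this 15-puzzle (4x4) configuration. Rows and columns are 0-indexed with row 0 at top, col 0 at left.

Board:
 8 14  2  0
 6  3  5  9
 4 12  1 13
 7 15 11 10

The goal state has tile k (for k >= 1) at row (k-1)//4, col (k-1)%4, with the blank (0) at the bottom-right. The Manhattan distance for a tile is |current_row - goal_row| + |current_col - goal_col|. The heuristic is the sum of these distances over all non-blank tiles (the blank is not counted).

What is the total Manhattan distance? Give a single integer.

Tile 8: at (0,0), goal (1,3), distance |0-1|+|0-3| = 4
Tile 14: at (0,1), goal (3,1), distance |0-3|+|1-1| = 3
Tile 2: at (0,2), goal (0,1), distance |0-0|+|2-1| = 1
Tile 6: at (1,0), goal (1,1), distance |1-1|+|0-1| = 1
Tile 3: at (1,1), goal (0,2), distance |1-0|+|1-2| = 2
Tile 5: at (1,2), goal (1,0), distance |1-1|+|2-0| = 2
Tile 9: at (1,3), goal (2,0), distance |1-2|+|3-0| = 4
Tile 4: at (2,0), goal (0,3), distance |2-0|+|0-3| = 5
Tile 12: at (2,1), goal (2,3), distance |2-2|+|1-3| = 2
Tile 1: at (2,2), goal (0,0), distance |2-0|+|2-0| = 4
Tile 13: at (2,3), goal (3,0), distance |2-3|+|3-0| = 4
Tile 7: at (3,0), goal (1,2), distance |3-1|+|0-2| = 4
Tile 15: at (3,1), goal (3,2), distance |3-3|+|1-2| = 1
Tile 11: at (3,2), goal (2,2), distance |3-2|+|2-2| = 1
Tile 10: at (3,3), goal (2,1), distance |3-2|+|3-1| = 3
Sum: 4 + 3 + 1 + 1 + 2 + 2 + 4 + 5 + 2 + 4 + 4 + 4 + 1 + 1 + 3 = 41

Answer: 41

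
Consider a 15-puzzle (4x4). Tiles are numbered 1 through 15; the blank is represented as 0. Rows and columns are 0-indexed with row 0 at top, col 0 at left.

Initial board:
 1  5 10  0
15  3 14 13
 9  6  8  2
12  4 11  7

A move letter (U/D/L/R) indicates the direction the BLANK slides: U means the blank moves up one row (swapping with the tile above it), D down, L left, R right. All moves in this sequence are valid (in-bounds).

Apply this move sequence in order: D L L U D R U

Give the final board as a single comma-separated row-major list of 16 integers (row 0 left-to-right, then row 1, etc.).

After move 1 (D):
 1  5 10 13
15  3 14  0
 9  6  8  2
12  4 11  7

After move 2 (L):
 1  5 10 13
15  3  0 14
 9  6  8  2
12  4 11  7

After move 3 (L):
 1  5 10 13
15  0  3 14
 9  6  8  2
12  4 11  7

After move 4 (U):
 1  0 10 13
15  5  3 14
 9  6  8  2
12  4 11  7

After move 5 (D):
 1  5 10 13
15  0  3 14
 9  6  8  2
12  4 11  7

After move 6 (R):
 1  5 10 13
15  3  0 14
 9  6  8  2
12  4 11  7

After move 7 (U):
 1  5  0 13
15  3 10 14
 9  6  8  2
12  4 11  7

Answer: 1, 5, 0, 13, 15, 3, 10, 14, 9, 6, 8, 2, 12, 4, 11, 7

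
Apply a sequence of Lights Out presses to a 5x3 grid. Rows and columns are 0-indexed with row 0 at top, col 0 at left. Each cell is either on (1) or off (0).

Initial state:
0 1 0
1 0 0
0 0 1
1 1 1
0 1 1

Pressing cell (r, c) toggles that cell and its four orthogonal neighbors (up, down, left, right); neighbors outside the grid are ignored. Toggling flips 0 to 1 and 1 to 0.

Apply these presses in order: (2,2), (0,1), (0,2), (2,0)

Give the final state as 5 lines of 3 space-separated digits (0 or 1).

After press 1 at (2,2):
0 1 0
1 0 1
0 1 0
1 1 0
0 1 1

After press 2 at (0,1):
1 0 1
1 1 1
0 1 0
1 1 0
0 1 1

After press 3 at (0,2):
1 1 0
1 1 0
0 1 0
1 1 0
0 1 1

After press 4 at (2,0):
1 1 0
0 1 0
1 0 0
0 1 0
0 1 1

Answer: 1 1 0
0 1 0
1 0 0
0 1 0
0 1 1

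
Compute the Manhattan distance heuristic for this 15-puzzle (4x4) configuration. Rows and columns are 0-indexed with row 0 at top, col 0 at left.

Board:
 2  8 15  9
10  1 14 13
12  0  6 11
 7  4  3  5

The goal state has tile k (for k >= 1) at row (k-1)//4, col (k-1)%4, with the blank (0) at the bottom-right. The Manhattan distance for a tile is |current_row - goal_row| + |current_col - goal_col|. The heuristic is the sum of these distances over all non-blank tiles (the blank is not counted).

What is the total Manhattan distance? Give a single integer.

Answer: 47

Derivation:
Tile 2: (0,0)->(0,1) = 1
Tile 8: (0,1)->(1,3) = 3
Tile 15: (0,2)->(3,2) = 3
Tile 9: (0,3)->(2,0) = 5
Tile 10: (1,0)->(2,1) = 2
Tile 1: (1,1)->(0,0) = 2
Tile 14: (1,2)->(3,1) = 3
Tile 13: (1,3)->(3,0) = 5
Tile 12: (2,0)->(2,3) = 3
Tile 6: (2,2)->(1,1) = 2
Tile 11: (2,3)->(2,2) = 1
Tile 7: (3,0)->(1,2) = 4
Tile 4: (3,1)->(0,3) = 5
Tile 3: (3,2)->(0,2) = 3
Tile 5: (3,3)->(1,0) = 5
Sum: 1 + 3 + 3 + 5 + 2 + 2 + 3 + 5 + 3 + 2 + 1 + 4 + 5 + 3 + 5 = 47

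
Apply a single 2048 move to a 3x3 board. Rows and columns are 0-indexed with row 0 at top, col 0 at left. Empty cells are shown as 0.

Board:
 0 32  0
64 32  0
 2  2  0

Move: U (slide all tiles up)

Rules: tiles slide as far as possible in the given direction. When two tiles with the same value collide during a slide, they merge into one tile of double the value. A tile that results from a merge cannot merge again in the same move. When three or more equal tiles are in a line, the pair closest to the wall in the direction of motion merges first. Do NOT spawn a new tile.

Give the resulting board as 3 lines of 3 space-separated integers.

Slide up:
col 0: [0, 64, 2] -> [64, 2, 0]
col 1: [32, 32, 2] -> [64, 2, 0]
col 2: [0, 0, 0] -> [0, 0, 0]

Answer: 64 64  0
 2  2  0
 0  0  0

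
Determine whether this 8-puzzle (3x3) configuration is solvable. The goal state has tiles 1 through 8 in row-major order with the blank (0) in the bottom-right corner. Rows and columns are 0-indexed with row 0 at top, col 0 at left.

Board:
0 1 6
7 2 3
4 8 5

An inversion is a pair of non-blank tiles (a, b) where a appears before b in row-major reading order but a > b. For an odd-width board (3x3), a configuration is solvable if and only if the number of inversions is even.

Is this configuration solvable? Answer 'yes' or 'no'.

Answer: no

Derivation:
Inversions (pairs i<j in row-major order where tile[i] > tile[j] > 0): 9
9 is odd, so the puzzle is not solvable.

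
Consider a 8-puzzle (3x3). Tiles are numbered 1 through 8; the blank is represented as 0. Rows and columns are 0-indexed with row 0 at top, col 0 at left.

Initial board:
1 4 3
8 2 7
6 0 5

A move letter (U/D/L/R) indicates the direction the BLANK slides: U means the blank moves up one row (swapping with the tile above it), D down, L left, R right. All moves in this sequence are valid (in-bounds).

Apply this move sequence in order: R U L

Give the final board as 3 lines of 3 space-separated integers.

After move 1 (R):
1 4 3
8 2 7
6 5 0

After move 2 (U):
1 4 3
8 2 0
6 5 7

After move 3 (L):
1 4 3
8 0 2
6 5 7

Answer: 1 4 3
8 0 2
6 5 7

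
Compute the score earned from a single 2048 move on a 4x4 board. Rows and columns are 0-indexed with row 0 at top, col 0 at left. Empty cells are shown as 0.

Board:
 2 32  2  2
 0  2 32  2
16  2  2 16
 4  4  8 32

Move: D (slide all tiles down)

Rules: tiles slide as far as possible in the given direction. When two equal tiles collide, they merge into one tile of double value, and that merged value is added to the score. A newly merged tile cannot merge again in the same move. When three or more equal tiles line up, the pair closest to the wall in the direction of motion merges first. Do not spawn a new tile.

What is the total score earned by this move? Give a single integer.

Slide down:
col 0: [2, 0, 16, 4] -> [0, 2, 16, 4]  score +0 (running 0)
col 1: [32, 2, 2, 4] -> [0, 32, 4, 4]  score +4 (running 4)
col 2: [2, 32, 2, 8] -> [2, 32, 2, 8]  score +0 (running 4)
col 3: [2, 2, 16, 32] -> [0, 4, 16, 32]  score +4 (running 8)
Board after move:
 0  0  2  0
 2 32 32  4
16  4  2 16
 4  4  8 32

Answer: 8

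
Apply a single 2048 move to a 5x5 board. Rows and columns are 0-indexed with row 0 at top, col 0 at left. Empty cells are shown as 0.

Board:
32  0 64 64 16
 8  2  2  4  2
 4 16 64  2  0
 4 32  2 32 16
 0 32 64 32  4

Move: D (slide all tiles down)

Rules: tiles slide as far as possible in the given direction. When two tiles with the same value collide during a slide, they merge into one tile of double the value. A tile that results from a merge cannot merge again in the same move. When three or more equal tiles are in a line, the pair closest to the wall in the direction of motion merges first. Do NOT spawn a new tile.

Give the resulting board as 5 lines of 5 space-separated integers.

Answer:  0  0 64  0  0
 0  0  2 64 16
32  2 64  4  2
 8 16  2  2 16
 8 64 64 64  4

Derivation:
Slide down:
col 0: [32, 8, 4, 4, 0] -> [0, 0, 32, 8, 8]
col 1: [0, 2, 16, 32, 32] -> [0, 0, 2, 16, 64]
col 2: [64, 2, 64, 2, 64] -> [64, 2, 64, 2, 64]
col 3: [64, 4, 2, 32, 32] -> [0, 64, 4, 2, 64]
col 4: [16, 2, 0, 16, 4] -> [0, 16, 2, 16, 4]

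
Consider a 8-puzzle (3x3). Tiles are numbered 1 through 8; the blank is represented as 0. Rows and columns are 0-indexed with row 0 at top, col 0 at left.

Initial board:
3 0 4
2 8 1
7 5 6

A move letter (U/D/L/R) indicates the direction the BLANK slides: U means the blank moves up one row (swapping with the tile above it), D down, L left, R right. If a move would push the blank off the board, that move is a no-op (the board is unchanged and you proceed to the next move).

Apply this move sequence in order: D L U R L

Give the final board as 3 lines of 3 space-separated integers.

After move 1 (D):
3 8 4
2 0 1
7 5 6

After move 2 (L):
3 8 4
0 2 1
7 5 6

After move 3 (U):
0 8 4
3 2 1
7 5 6

After move 4 (R):
8 0 4
3 2 1
7 5 6

After move 5 (L):
0 8 4
3 2 1
7 5 6

Answer: 0 8 4
3 2 1
7 5 6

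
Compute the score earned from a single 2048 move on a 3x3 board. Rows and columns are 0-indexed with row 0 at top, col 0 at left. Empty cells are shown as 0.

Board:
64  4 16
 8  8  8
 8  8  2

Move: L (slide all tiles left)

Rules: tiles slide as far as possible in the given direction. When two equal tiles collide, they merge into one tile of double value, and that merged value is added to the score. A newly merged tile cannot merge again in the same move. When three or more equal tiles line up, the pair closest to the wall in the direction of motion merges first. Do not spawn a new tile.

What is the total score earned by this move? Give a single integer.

Slide left:
row 0: [64, 4, 16] -> [64, 4, 16]  score +0 (running 0)
row 1: [8, 8, 8] -> [16, 8, 0]  score +16 (running 16)
row 2: [8, 8, 2] -> [16, 2, 0]  score +16 (running 32)
Board after move:
64  4 16
16  8  0
16  2  0

Answer: 32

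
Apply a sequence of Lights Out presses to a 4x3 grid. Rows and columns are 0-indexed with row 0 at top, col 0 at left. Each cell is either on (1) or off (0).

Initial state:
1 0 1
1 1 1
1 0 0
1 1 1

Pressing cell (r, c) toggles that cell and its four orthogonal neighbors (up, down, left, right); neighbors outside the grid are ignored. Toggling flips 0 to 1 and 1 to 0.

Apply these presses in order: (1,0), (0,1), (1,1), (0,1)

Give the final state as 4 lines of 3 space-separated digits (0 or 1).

After press 1 at (1,0):
0 0 1
0 0 1
0 0 0
1 1 1

After press 2 at (0,1):
1 1 0
0 1 1
0 0 0
1 1 1

After press 3 at (1,1):
1 0 0
1 0 0
0 1 0
1 1 1

After press 4 at (0,1):
0 1 1
1 1 0
0 1 0
1 1 1

Answer: 0 1 1
1 1 0
0 1 0
1 1 1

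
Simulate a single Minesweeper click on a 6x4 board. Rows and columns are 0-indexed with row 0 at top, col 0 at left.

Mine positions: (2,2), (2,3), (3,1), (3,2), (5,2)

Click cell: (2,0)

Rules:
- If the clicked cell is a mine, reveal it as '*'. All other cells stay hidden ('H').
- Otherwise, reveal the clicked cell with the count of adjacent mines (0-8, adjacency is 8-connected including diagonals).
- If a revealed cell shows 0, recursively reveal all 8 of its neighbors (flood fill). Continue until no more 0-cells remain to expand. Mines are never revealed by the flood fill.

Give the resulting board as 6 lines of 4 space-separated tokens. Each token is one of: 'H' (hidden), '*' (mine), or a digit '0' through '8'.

H H H H
H H H H
1 H H H
H H H H
H H H H
H H H H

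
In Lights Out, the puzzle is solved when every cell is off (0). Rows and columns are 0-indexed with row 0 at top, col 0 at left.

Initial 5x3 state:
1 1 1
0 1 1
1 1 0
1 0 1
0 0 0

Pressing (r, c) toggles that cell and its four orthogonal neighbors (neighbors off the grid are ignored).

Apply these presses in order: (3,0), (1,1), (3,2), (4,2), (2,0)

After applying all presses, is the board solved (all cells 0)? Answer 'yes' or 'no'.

Answer: no

Derivation:
After press 1 at (3,0):
1 1 1
0 1 1
0 1 0
0 1 1
1 0 0

After press 2 at (1,1):
1 0 1
1 0 0
0 0 0
0 1 1
1 0 0

After press 3 at (3,2):
1 0 1
1 0 0
0 0 1
0 0 0
1 0 1

After press 4 at (4,2):
1 0 1
1 0 0
0 0 1
0 0 1
1 1 0

After press 5 at (2,0):
1 0 1
0 0 0
1 1 1
1 0 1
1 1 0

Lights still on: 9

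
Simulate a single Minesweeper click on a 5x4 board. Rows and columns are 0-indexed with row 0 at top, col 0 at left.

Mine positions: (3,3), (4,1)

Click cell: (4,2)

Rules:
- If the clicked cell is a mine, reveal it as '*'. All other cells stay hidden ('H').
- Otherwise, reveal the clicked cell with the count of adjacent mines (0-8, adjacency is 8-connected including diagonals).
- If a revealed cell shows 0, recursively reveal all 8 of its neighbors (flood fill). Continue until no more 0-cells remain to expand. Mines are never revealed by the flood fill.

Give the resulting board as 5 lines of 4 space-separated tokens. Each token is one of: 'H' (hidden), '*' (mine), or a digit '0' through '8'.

H H H H
H H H H
H H H H
H H H H
H H 2 H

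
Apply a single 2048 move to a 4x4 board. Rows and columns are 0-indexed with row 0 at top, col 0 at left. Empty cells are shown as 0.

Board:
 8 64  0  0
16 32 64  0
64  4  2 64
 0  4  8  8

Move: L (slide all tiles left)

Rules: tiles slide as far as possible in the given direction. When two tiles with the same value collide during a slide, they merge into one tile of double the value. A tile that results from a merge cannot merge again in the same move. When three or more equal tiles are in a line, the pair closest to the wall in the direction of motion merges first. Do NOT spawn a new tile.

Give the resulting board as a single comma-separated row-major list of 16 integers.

Answer: 8, 64, 0, 0, 16, 32, 64, 0, 64, 4, 2, 64, 4, 16, 0, 0

Derivation:
Slide left:
row 0: [8, 64, 0, 0] -> [8, 64, 0, 0]
row 1: [16, 32, 64, 0] -> [16, 32, 64, 0]
row 2: [64, 4, 2, 64] -> [64, 4, 2, 64]
row 3: [0, 4, 8, 8] -> [4, 16, 0, 0]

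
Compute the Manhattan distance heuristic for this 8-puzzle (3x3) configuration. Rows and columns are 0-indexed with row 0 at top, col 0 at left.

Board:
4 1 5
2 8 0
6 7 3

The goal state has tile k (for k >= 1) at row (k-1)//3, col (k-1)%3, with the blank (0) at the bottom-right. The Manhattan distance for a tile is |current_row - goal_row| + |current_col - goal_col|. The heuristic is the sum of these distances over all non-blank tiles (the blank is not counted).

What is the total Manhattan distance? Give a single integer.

Tile 4: (0,0)->(1,0) = 1
Tile 1: (0,1)->(0,0) = 1
Tile 5: (0,2)->(1,1) = 2
Tile 2: (1,0)->(0,1) = 2
Tile 8: (1,1)->(2,1) = 1
Tile 6: (2,0)->(1,2) = 3
Tile 7: (2,1)->(2,0) = 1
Tile 3: (2,2)->(0,2) = 2
Sum: 1 + 1 + 2 + 2 + 1 + 3 + 1 + 2 = 13

Answer: 13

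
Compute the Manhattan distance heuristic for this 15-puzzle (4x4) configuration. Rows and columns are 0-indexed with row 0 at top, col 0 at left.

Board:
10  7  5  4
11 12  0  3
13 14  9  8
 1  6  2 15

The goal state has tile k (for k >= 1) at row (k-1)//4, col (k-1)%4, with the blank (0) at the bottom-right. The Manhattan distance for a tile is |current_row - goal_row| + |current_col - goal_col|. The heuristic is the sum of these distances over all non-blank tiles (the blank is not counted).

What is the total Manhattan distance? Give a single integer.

Tile 10: at (0,0), goal (2,1), distance |0-2|+|0-1| = 3
Tile 7: at (0,1), goal (1,2), distance |0-1|+|1-2| = 2
Tile 5: at (0,2), goal (1,0), distance |0-1|+|2-0| = 3
Tile 4: at (0,3), goal (0,3), distance |0-0|+|3-3| = 0
Tile 11: at (1,0), goal (2,2), distance |1-2|+|0-2| = 3
Tile 12: at (1,1), goal (2,3), distance |1-2|+|1-3| = 3
Tile 3: at (1,3), goal (0,2), distance |1-0|+|3-2| = 2
Tile 13: at (2,0), goal (3,0), distance |2-3|+|0-0| = 1
Tile 14: at (2,1), goal (3,1), distance |2-3|+|1-1| = 1
Tile 9: at (2,2), goal (2,0), distance |2-2|+|2-0| = 2
Tile 8: at (2,3), goal (1,3), distance |2-1|+|3-3| = 1
Tile 1: at (3,0), goal (0,0), distance |3-0|+|0-0| = 3
Tile 6: at (3,1), goal (1,1), distance |3-1|+|1-1| = 2
Tile 2: at (3,2), goal (0,1), distance |3-0|+|2-1| = 4
Tile 15: at (3,3), goal (3,2), distance |3-3|+|3-2| = 1
Sum: 3 + 2 + 3 + 0 + 3 + 3 + 2 + 1 + 1 + 2 + 1 + 3 + 2 + 4 + 1 = 31

Answer: 31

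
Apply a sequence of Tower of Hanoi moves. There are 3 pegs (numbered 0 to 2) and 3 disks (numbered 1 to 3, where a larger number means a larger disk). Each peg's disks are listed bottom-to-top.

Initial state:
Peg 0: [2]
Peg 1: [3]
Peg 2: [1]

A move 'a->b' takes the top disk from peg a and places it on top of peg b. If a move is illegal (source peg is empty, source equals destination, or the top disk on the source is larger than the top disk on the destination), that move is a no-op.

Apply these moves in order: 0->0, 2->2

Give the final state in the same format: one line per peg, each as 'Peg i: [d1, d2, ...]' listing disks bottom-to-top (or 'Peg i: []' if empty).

After move 1 (0->0):
Peg 0: [2]
Peg 1: [3]
Peg 2: [1]

After move 2 (2->2):
Peg 0: [2]
Peg 1: [3]
Peg 2: [1]

Answer: Peg 0: [2]
Peg 1: [3]
Peg 2: [1]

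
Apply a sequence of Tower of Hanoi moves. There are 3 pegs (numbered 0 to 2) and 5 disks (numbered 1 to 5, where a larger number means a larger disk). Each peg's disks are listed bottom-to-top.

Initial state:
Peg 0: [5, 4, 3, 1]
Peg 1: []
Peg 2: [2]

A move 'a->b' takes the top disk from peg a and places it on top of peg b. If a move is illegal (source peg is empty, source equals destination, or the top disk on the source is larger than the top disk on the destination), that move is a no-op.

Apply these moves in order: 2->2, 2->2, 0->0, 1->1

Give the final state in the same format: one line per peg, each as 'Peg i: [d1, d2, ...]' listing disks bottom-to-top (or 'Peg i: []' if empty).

After move 1 (2->2):
Peg 0: [5, 4, 3, 1]
Peg 1: []
Peg 2: [2]

After move 2 (2->2):
Peg 0: [5, 4, 3, 1]
Peg 1: []
Peg 2: [2]

After move 3 (0->0):
Peg 0: [5, 4, 3, 1]
Peg 1: []
Peg 2: [2]

After move 4 (1->1):
Peg 0: [5, 4, 3, 1]
Peg 1: []
Peg 2: [2]

Answer: Peg 0: [5, 4, 3, 1]
Peg 1: []
Peg 2: [2]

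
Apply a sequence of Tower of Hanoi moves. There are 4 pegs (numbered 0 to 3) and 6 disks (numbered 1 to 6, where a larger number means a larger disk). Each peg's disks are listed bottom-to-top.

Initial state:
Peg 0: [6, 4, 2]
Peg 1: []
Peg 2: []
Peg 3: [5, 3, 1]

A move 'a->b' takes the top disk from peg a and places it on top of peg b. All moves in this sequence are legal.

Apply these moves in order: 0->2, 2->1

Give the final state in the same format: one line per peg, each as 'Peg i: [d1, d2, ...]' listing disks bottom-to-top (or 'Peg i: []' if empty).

Answer: Peg 0: [6, 4]
Peg 1: [2]
Peg 2: []
Peg 3: [5, 3, 1]

Derivation:
After move 1 (0->2):
Peg 0: [6, 4]
Peg 1: []
Peg 2: [2]
Peg 3: [5, 3, 1]

After move 2 (2->1):
Peg 0: [6, 4]
Peg 1: [2]
Peg 2: []
Peg 3: [5, 3, 1]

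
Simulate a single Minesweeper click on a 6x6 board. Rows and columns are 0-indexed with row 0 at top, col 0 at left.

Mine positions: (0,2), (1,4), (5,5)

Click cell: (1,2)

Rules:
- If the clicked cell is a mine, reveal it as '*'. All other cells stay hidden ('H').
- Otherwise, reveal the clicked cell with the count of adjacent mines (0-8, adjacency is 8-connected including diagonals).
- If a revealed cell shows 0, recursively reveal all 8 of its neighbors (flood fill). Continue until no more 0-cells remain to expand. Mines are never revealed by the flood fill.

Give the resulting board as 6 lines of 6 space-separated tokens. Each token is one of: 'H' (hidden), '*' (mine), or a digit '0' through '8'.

H H H H H H
H H 1 H H H
H H H H H H
H H H H H H
H H H H H H
H H H H H H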